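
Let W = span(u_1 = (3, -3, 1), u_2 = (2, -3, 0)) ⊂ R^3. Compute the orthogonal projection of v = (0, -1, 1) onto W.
proj_W(v) = (15/22, -6/11, 7/22)

Set up U = [u_1 | ... | u_2] ∈ R^(3×2). The projector onto W = col(U) is P = U (U^T U)^(-1) U^T.
Compute U^T U =
  [19, 15]
  [15, 13],
and U^T v = (4, 3).
Solve U^T U · c = U^T v for the coefficients: c = (7/22, -3/22). The projection is proj_W(v) = U c.
Check: (v - proj_W(v)) · u_1 = 0  (should be 0).
Check: (v - proj_W(v)) · u_2 = 0  (should be 0).
Result: proj_W(v) = (15/22, -6/11, 7/22).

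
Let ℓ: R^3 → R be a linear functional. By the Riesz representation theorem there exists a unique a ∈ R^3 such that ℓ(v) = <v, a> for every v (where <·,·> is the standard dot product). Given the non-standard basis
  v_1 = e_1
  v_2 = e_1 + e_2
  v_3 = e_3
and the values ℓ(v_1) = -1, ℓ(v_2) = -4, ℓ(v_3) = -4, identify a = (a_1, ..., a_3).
a = (-1, -3, -4)

Write a = (a_1, ..., a_3) in the standard basis. For each basis vector v_i, ℓ(v_i) = <v_i, a> is a linear equation in the a_j's. Collect the n equations into a matrix system V a = ℓ, where row i of V is v_i (expressed in the standard basis). Since V is invertible (lower-triangular with 1s on the diagonal, up to permutation), solve by back-substitution:
  V =
[[1, 0, 0],
 [1, 1, 0],
 [0, 0, 1]]
  V a = (-1, -4, -4)
Solving gives a = (-1, -3, -4).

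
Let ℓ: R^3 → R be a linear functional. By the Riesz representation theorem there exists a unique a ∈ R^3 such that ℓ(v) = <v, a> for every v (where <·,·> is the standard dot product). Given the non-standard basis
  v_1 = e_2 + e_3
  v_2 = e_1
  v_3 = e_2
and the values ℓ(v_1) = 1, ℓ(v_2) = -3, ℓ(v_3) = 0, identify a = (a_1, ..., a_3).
a = (-3, 0, 1)

Write a = (a_1, ..., a_3) in the standard basis. For each basis vector v_i, ℓ(v_i) = <v_i, a> is a linear equation in the a_j's. Collect the n equations into a matrix system V a = ℓ, where row i of V is v_i (expressed in the standard basis). Since V is invertible (lower-triangular with 1s on the diagonal, up to permutation), solve by back-substitution:
  V =
[[0, 1, 1],
 [1, 0, 0],
 [0, 1, 0]]
  V a = (1, -3, 0)
Solving gives a = (-3, 0, 1).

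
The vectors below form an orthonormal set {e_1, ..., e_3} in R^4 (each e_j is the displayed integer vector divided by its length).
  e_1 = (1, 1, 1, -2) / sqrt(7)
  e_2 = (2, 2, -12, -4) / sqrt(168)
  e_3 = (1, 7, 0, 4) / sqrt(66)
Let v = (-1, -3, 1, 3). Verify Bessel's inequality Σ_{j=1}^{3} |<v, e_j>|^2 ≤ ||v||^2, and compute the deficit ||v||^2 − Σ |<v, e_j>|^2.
Σ |<v, e_j>|^2 = 211/11; ||v||^2 = 20; deficit = 9/11

Write each e_j = u_j / sqrt(<u_j, u_j>) where u_j is the displayed integer vector. Then <v, e_j> = <v, u_j> / sqrt(<u_j, u_j>), so |<v, e_j>|^2 = <v, u_j>^2 / <u_j, u_j>.
Coefficients: <v, e_1> = -9/sqrt(7), <v, e_2> = -32/sqrt(168), <v, e_3> = -10/sqrt(66).
Square and sum: Σ |<v, e_j>|^2 = 211/11.
Compute ||v||^2 = v·v = 20.
Deficit = 20 − 211/11 = 9/11 ≥ 0, confirming Bessel's inequality. (The deficit equals ||v − Σ <v,e_j> e_j||^2, the squared distance from v to span{e_j}.)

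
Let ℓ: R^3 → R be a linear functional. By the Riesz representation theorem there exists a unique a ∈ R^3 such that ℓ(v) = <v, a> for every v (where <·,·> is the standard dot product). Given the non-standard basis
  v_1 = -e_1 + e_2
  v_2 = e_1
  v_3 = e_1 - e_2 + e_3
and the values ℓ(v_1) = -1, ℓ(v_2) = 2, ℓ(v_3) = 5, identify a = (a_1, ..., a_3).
a = (2, 1, 4)

Write a = (a_1, ..., a_3) in the standard basis. For each basis vector v_i, ℓ(v_i) = <v_i, a> is a linear equation in the a_j's. Collect the n equations into a matrix system V a = ℓ, where row i of V is v_i (expressed in the standard basis). Since V is invertible (lower-triangular with 1s on the diagonal, up to permutation), solve by back-substitution:
  V =
[[-1, 1, 0],
 [1, 0, 0],
 [1, -1, 1]]
  V a = (-1, 2, 5)
Solving gives a = (2, 1, 4).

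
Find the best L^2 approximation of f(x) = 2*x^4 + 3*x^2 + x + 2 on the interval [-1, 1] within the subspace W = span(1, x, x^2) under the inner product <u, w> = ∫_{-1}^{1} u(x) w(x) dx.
g(x) = 33*x^2/7 + x + 64/35

The best approximation g ∈ W is the orthogonal projection of f onto W. Writing g = a_0 + a_1 x + a_2 x^2, the coefficients solve the normal equations G · a = b where
  G_{ij} = <φ_i, φ_j> and b_i = <f, φ_i>, with φ_0 = 1, φ_1 = x, φ_2 = x^2.
G =
  [2, 0, 2/3]
  [0, 2/3, 0]
  [2/3, 0, 2/5],
b = (34/5, 2/3, 326/105).
Solving gives a_0 = 64/35, a_1 = 1, a_2 = 33/7, so
  g(x) = 33*x^2/7 + x + 64/35.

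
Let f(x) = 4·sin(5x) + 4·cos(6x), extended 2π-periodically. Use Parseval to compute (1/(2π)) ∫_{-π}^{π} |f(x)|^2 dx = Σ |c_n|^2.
Σ |c_n|^2 = 16

Expand |f|^2 and use orthogonality of {sin(nx), cos(mx)} on [-π, π]:
  ∫_{-π}^{π} sin(nx)^2 dx = π, ∫ cos(mx)^2 dx = π, and cross terms integrate to 0.
So ∫_{-π}^{π} f(x)^2 dx = 4^2 · π + 4^2 · π = (16 + 16)π.
Divide by 2π: (16 + 16)/2 = 16.
By Parseval, this equals Σ |c_n|^2.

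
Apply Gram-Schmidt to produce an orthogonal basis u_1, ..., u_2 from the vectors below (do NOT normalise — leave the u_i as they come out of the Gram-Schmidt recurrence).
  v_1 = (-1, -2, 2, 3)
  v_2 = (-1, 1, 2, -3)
Orthogonal basis:
  u_1 = (-1, -2, 2, 3)
  u_2 = (-4/3, 1/3, 8/3, -2)

Apply the Gram-Schmidt recurrence
  u_1 = v_1
  u_i = v_i − Σ_{j<i} ((v_i · u_j) / (u_j · u_j)) · u_j.

Step by step this gives:
  u_1 = (-1, -2, 2, 3)
  u_2 = (-4/3, 1/3, 8/3, -2)

Orthogonality check:
  u_2 · u_1 = 0 (should be 0)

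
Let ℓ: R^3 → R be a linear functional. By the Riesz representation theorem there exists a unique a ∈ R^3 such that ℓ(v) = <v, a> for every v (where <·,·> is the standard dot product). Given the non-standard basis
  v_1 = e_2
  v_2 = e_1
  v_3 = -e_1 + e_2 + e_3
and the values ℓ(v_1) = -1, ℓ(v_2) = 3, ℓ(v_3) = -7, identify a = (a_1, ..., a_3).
a = (3, -1, -3)

Write a = (a_1, ..., a_3) in the standard basis. For each basis vector v_i, ℓ(v_i) = <v_i, a> is a linear equation in the a_j's. Collect the n equations into a matrix system V a = ℓ, where row i of V is v_i (expressed in the standard basis). Since V is invertible (lower-triangular with 1s on the diagonal, up to permutation), solve by back-substitution:
  V =
[[0, 1, 0],
 [1, 0, 0],
 [-1, 1, 1]]
  V a = (-1, 3, -7)
Solving gives a = (3, -1, -3).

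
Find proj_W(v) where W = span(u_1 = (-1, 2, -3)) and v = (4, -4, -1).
proj_W(v) = (9/14, -9/7, 27/14)

Set up U = [u_1 | ... | u_1] ∈ R^(3×1). The projector onto W = col(U) is P = U (U^T U)^(-1) U^T.
Compute U^T U =
  [14],
and U^T v = (-9).
Solve U^T U · c = U^T v for the coefficients: c = (-9/14). The projection is proj_W(v) = U c.
Check: (v - proj_W(v)) · u_1 = 0  (should be 0).
Result: proj_W(v) = (9/14, -9/7, 27/14).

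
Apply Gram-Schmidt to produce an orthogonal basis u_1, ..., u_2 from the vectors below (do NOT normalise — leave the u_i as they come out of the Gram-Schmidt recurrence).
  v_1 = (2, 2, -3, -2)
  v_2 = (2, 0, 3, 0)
Orthogonal basis:
  u_1 = (2, 2, -3, -2)
  u_2 = (52/21, 10/21, 16/7, -10/21)

Apply the Gram-Schmidt recurrence
  u_1 = v_1
  u_i = v_i − Σ_{j<i} ((v_i · u_j) / (u_j · u_j)) · u_j.

Step by step this gives:
  u_1 = (2, 2, -3, -2)
  u_2 = (52/21, 10/21, 16/7, -10/21)

Orthogonality check:
  u_2 · u_1 = 0 (should be 0)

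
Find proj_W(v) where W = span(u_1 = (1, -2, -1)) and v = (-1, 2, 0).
proj_W(v) = (-5/6, 5/3, 5/6)

Set up U = [u_1 | ... | u_1] ∈ R^(3×1). The projector onto W = col(U) is P = U (U^T U)^(-1) U^T.
Compute U^T U =
  [6],
and U^T v = (-5).
Solve U^T U · c = U^T v for the coefficients: c = (-5/6). The projection is proj_W(v) = U c.
Check: (v - proj_W(v)) · u_1 = 0  (should be 0).
Result: proj_W(v) = (-5/6, 5/3, 5/6).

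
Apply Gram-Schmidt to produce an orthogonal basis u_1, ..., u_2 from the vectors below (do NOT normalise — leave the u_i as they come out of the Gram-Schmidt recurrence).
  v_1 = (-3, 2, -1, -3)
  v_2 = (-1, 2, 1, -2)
Orthogonal basis:
  u_1 = (-3, 2, -1, -3)
  u_2 = (13/23, 22/23, 35/23, -10/23)

Apply the Gram-Schmidt recurrence
  u_1 = v_1
  u_i = v_i − Σ_{j<i} ((v_i · u_j) / (u_j · u_j)) · u_j.

Step by step this gives:
  u_1 = (-3, 2, -1, -3)
  u_2 = (13/23, 22/23, 35/23, -10/23)

Orthogonality check:
  u_2 · u_1 = 0 (should be 0)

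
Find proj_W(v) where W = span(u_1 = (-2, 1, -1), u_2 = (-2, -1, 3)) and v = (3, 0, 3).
proj_W(v) = (18/7, -12/7, 15/7)

Set up U = [u_1 | ... | u_2] ∈ R^(3×2). The projector onto W = col(U) is P = U (U^T U)^(-1) U^T.
Compute U^T U =
  [6, 0]
  [0, 14],
and U^T v = (-9, 3).
Solve U^T U · c = U^T v for the coefficients: c = (-3/2, 3/14). The projection is proj_W(v) = U c.
Check: (v - proj_W(v)) · u_1 = 0  (should be 0).
Check: (v - proj_W(v)) · u_2 = 0  (should be 0).
Result: proj_W(v) = (18/7, -12/7, 15/7).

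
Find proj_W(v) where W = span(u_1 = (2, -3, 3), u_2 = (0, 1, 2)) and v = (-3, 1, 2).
proj_W(v) = (-60/101, 209/101, 148/101)

Set up U = [u_1 | ... | u_2] ∈ R^(3×2). The projector onto W = col(U) is P = U (U^T U)^(-1) U^T.
Compute U^T U =
  [22, 3]
  [3, 5],
and U^T v = (-3, 5).
Solve U^T U · c = U^T v for the coefficients: c = (-30/101, 119/101). The projection is proj_W(v) = U c.
Check: (v - proj_W(v)) · u_1 = 0  (should be 0).
Check: (v - proj_W(v)) · u_2 = 0  (should be 0).
Result: proj_W(v) = (-60/101, 209/101, 148/101).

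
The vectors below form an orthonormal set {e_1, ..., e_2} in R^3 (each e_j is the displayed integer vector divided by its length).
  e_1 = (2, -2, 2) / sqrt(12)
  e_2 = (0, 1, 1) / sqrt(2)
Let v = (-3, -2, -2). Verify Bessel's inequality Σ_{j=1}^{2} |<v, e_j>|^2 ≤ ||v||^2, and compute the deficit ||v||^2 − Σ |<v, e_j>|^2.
Σ |<v, e_j>|^2 = 11; ||v||^2 = 17; deficit = 6

Write each e_j = u_j / sqrt(<u_j, u_j>) where u_j is the displayed integer vector. Then <v, e_j> = <v, u_j> / sqrt(<u_j, u_j>), so |<v, e_j>|^2 = <v, u_j>^2 / <u_j, u_j>.
Coefficients: <v, e_1> = -6/sqrt(12), <v, e_2> = -4/sqrt(2).
Square and sum: Σ |<v, e_j>|^2 = 11.
Compute ||v||^2 = v·v = 17.
Deficit = 17 − 11 = 6 ≥ 0, confirming Bessel's inequality. (The deficit equals ||v − Σ <v,e_j> e_j||^2, the squared distance from v to span{e_j}.)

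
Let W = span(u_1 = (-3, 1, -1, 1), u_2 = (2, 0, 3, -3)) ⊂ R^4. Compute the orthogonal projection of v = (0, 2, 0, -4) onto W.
proj_W(v) = (-1/2, 5/6, 13/6, -13/6)

Set up U = [u_1 | ... | u_2] ∈ R^(4×2). The projector onto W = col(U) is P = U (U^T U)^(-1) U^T.
Compute U^T U =
  [12, -12]
  [-12, 22],
and U^T v = (-2, 12).
Solve U^T U · c = U^T v for the coefficients: c = (5/6, 1). The projection is proj_W(v) = U c.
Check: (v - proj_W(v)) · u_1 = 0  (should be 0).
Check: (v - proj_W(v)) · u_2 = 0  (should be 0).
Result: proj_W(v) = (-1/2, 5/6, 13/6, -13/6).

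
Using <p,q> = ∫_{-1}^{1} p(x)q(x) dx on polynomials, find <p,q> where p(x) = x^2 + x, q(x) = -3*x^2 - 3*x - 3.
<p,q> = -26/5

Expand the product: p(x)·q(x) = -3*x^4 - 6*x^3 - 6*x^2 - 3*x.
∫_{-1}^{1} of each monomial x^k gives [2/(k+1) if k even, 0 if k odd]. Integrating term-by-term (or equivalently evaluating the antiderivative F(x) = -3*x^5/5 - 3*x^4/2 - 2*x^3 - 3*x^2/2 at the endpoints):
  F(1) − F(−1) = -28/5 − (-2/5) = -26/5.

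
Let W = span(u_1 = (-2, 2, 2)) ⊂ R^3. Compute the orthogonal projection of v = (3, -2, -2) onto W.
proj_W(v) = (7/3, -7/3, -7/3)

Set up U = [u_1 | ... | u_1] ∈ R^(3×1). The projector onto W = col(U) is P = U (U^T U)^(-1) U^T.
Compute U^T U =
  [12],
and U^T v = (-14).
Solve U^T U · c = U^T v for the coefficients: c = (-7/6). The projection is proj_W(v) = U c.
Check: (v - proj_W(v)) · u_1 = 0  (should be 0).
Result: proj_W(v) = (7/3, -7/3, -7/3).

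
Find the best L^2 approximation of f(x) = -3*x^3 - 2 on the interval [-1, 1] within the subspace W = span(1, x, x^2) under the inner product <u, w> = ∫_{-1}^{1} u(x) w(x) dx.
g(x) = -9*x/5 - 2

The best approximation g ∈ W is the orthogonal projection of f onto W. Writing g = a_0 + a_1 x + a_2 x^2, the coefficients solve the normal equations G · a = b where
  G_{ij} = <φ_i, φ_j> and b_i = <f, φ_i>, with φ_0 = 1, φ_1 = x, φ_2 = x^2.
G =
  [2, 0, 2/3]
  [0, 2/3, 0]
  [2/3, 0, 2/5],
b = (-4, -6/5, -4/3).
Solving gives a_0 = -2, a_1 = -9/5, a_2 = 0, so
  g(x) = -9*x/5 - 2.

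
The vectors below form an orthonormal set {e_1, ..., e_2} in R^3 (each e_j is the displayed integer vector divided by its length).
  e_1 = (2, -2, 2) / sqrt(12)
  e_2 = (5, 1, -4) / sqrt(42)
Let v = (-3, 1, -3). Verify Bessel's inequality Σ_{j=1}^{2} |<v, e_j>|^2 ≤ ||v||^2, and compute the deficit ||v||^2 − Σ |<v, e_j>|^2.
Σ |<v, e_j>|^2 = 115/7; ||v||^2 = 19; deficit = 18/7

Write each e_j = u_j / sqrt(<u_j, u_j>) where u_j is the displayed integer vector. Then <v, e_j> = <v, u_j> / sqrt(<u_j, u_j>), so |<v, e_j>|^2 = <v, u_j>^2 / <u_j, u_j>.
Coefficients: <v, e_1> = -14/sqrt(12), <v, e_2> = -2/sqrt(42).
Square and sum: Σ |<v, e_j>|^2 = 115/7.
Compute ||v||^2 = v·v = 19.
Deficit = 19 − 115/7 = 18/7 ≥ 0, confirming Bessel's inequality. (The deficit equals ||v − Σ <v,e_j> e_j||^2, the squared distance from v to span{e_j}.)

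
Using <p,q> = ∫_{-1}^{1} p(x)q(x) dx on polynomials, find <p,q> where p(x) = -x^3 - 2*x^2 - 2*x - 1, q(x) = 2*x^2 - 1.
<p,q> = 2/5

Expand the product: p(x)·q(x) = -2*x^5 - 4*x^4 - 3*x^3 + 2*x + 1.
∫_{-1}^{1} of each monomial x^k gives [2/(k+1) if k even, 0 if k odd]. Integrating term-by-term (or equivalently evaluating the antiderivative F(x) = -x^6/3 - 4*x^5/5 - 3*x^4/4 + x^2 + x at the endpoints):
  F(1) − F(−1) = 7/60 − (-17/60) = 2/5.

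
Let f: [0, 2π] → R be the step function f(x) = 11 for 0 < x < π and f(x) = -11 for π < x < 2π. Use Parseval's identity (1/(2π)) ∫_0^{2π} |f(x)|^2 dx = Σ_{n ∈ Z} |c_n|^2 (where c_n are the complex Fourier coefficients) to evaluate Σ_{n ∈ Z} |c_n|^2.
Σ |c_n|^2 = 121

Parseval equates the L^2 energy of f (normalised by 1/(2π)) with the ℓ^2 sum of its Fourier coefficients: (1/(2π)) ∫_0^{2π} |f|^2 = Σ |c_n|^2.
Compute the left side: (1/(2π)) [∫_0^π 11^2 dx + ∫_π^{2π} (-11)^2 dx] = (1/(2π)) · (121π + 121π) = (121 + 121)/2 = 121.
So Σ_{n ∈ Z} |c_n|^2 = 121.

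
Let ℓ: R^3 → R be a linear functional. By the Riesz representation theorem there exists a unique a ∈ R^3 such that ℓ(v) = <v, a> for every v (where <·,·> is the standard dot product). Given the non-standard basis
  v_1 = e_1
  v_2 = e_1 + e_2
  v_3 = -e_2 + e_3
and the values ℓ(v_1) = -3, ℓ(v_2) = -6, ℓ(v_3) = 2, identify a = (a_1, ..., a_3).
a = (-3, -3, -1)

Write a = (a_1, ..., a_3) in the standard basis. For each basis vector v_i, ℓ(v_i) = <v_i, a> is a linear equation in the a_j's. Collect the n equations into a matrix system V a = ℓ, where row i of V is v_i (expressed in the standard basis). Since V is invertible (lower-triangular with 1s on the diagonal, up to permutation), solve by back-substitution:
  V =
[[1, 0, 0],
 [1, 1, 0],
 [0, -1, 1]]
  V a = (-3, -6, 2)
Solving gives a = (-3, -3, -1).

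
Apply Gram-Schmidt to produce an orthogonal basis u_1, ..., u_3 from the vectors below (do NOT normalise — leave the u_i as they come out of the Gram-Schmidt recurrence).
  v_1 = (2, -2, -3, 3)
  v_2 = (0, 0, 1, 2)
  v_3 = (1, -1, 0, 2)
Orthogonal basis:
  u_1 = (2, -2, -3, 3)
  u_2 = (-3/13, 3/13, 35/26, 43/26)
  u_3 = (45/121, -45/121, 40/121, -20/121)

Apply the Gram-Schmidt recurrence
  u_1 = v_1
  u_i = v_i − Σ_{j<i} ((v_i · u_j) / (u_j · u_j)) · u_j.

Step by step this gives:
  u_1 = (2, -2, -3, 3)
  u_2 = (-3/13, 3/13, 35/26, 43/26)
  u_3 = (45/121, -45/121, 40/121, -20/121)

Orthogonality check:
  u_2 · u_1 = 0 (should be 0)
  u_3 · u_1 = 0 (should be 0)
  u_3 · u_2 = 0 (should be 0)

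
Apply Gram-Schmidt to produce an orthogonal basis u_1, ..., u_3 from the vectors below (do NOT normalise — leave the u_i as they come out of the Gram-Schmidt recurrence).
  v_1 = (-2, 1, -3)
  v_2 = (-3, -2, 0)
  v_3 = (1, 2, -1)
Orthogonal basis:
  u_1 = (-2, 1, -3)
  u_2 = (-17/7, -16/7, 6/7)
  u_3 = (-15/83, 45/166, 35/166)

Apply the Gram-Schmidt recurrence
  u_1 = v_1
  u_i = v_i − Σ_{j<i} ((v_i · u_j) / (u_j · u_j)) · u_j.

Step by step this gives:
  u_1 = (-2, 1, -3)
  u_2 = (-17/7, -16/7, 6/7)
  u_3 = (-15/83, 45/166, 35/166)

Orthogonality check:
  u_2 · u_1 = 0 (should be 0)
  u_3 · u_1 = 0 (should be 0)
  u_3 · u_2 = 0 (should be 0)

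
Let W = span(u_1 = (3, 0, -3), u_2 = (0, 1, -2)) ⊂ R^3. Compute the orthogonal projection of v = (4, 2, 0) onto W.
proj_W(v) = (8/3, -2/3, -4/3)

Set up U = [u_1 | ... | u_2] ∈ R^(3×2). The projector onto W = col(U) is P = U (U^T U)^(-1) U^T.
Compute U^T U =
  [18, 6]
  [6, 5],
and U^T v = (12, 2).
Solve U^T U · c = U^T v for the coefficients: c = (8/9, -2/3). The projection is proj_W(v) = U c.
Check: (v - proj_W(v)) · u_1 = 0  (should be 0).
Check: (v - proj_W(v)) · u_2 = 0  (should be 0).
Result: proj_W(v) = (8/3, -2/3, -4/3).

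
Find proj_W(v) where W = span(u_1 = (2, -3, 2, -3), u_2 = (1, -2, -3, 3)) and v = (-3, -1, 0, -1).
proj_W(v) = (-160/549, 292/549, 256/549, -76/183)

Set up U = [u_1 | ... | u_2] ∈ R^(4×2). The projector onto W = col(U) is P = U (U^T U)^(-1) U^T.
Compute U^T U =
  [26, -7]
  [-7, 23],
and U^T v = (0, -4).
Solve U^T U · c = U^T v for the coefficients: c = (-28/549, -104/549). The projection is proj_W(v) = U c.
Check: (v - proj_W(v)) · u_1 = 0  (should be 0).
Check: (v - proj_W(v)) · u_2 = 0  (should be 0).
Result: proj_W(v) = (-160/549, 292/549, 256/549, -76/183).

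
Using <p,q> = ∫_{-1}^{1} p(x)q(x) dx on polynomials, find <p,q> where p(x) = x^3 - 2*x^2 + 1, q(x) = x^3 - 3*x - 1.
<p,q> = -166/105

Expand the product: p(x)·q(x) = x^6 - 2*x^5 - 3*x^4 + 6*x^3 + 2*x^2 - 3*x - 1.
∫_{-1}^{1} of each monomial x^k gives [2/(k+1) if k even, 0 if k odd]. Integrating term-by-term (or equivalently evaluating the antiderivative F(x) = x^7/7 - x^6/3 - 3*x^5/5 + 3*x^4/2 + 2*x^3/3 - 3*x^2/2 - x at the endpoints):
  F(1) − F(−1) = -118/105 − (16/35) = -166/105.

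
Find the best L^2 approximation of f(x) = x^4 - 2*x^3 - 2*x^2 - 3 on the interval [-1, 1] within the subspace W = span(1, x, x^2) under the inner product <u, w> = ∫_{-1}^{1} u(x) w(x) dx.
g(x) = -8*x^2/7 - 6*x/5 - 108/35

The best approximation g ∈ W is the orthogonal projection of f onto W. Writing g = a_0 + a_1 x + a_2 x^2, the coefficients solve the normal equations G · a = b where
  G_{ij} = <φ_i, φ_j> and b_i = <f, φ_i>, with φ_0 = 1, φ_1 = x, φ_2 = x^2.
G =
  [2, 0, 2/3]
  [0, 2/3, 0]
  [2/3, 0, 2/5],
b = (-104/15, -4/5, -88/35).
Solving gives a_0 = -108/35, a_1 = -6/5, a_2 = -8/7, so
  g(x) = -8*x^2/7 - 6*x/5 - 108/35.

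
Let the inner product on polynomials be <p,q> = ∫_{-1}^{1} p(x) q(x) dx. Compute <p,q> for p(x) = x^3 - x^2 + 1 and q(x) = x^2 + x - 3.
<p,q> = -10/3

Expand the product: p(x)·q(x) = x^5 - 4*x^3 + 4*x^2 + x - 3.
∫_{-1}^{1} of each monomial x^k gives [2/(k+1) if k even, 0 if k odd]. Integrating term-by-term (or equivalently evaluating the antiderivative F(x) = x^6/6 - x^4 + 4*x^3/3 + x^2/2 - 3*x at the endpoints):
  F(1) − F(−1) = -2 − (4/3) = -10/3.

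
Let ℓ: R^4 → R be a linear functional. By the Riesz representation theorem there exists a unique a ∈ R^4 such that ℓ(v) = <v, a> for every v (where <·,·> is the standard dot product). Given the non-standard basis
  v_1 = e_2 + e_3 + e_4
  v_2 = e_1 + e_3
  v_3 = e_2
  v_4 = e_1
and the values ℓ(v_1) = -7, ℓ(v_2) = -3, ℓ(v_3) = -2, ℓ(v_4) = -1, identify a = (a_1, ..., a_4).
a = (-1, -2, -2, -3)

Write a = (a_1, ..., a_4) in the standard basis. For each basis vector v_i, ℓ(v_i) = <v_i, a> is a linear equation in the a_j's. Collect the n equations into a matrix system V a = ℓ, where row i of V is v_i (expressed in the standard basis). Since V is invertible (lower-triangular with 1s on the diagonal, up to permutation), solve by back-substitution:
  V =
[[0, 1, 1, 1],
 [1, 0, 1, 0],
 [0, 1, 0, 0],
 [1, 0, 0, 0]]
  V a = (-7, -3, -2, -1)
Solving gives a = (-1, -2, -2, -3).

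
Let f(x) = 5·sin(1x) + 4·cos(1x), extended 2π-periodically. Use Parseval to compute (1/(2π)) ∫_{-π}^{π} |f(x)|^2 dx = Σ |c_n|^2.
Σ |c_n|^2 = 41/2

Expand |f|^2 and use orthogonality of {sin(nx), cos(mx)} on [-π, π]:
  ∫_{-π}^{π} sin(nx)^2 dx = π, ∫ cos(mx)^2 dx = π, and cross terms integrate to 0.
So ∫_{-π}^{π} f(x)^2 dx = 5^2 · π + 4^2 · π = (25 + 16)π.
Divide by 2π: (25 + 16)/2 = 41/2.
By Parseval, this equals Σ |c_n|^2.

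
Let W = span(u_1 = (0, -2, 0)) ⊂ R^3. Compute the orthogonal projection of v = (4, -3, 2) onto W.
proj_W(v) = (0, -3, 0)

Set up U = [u_1 | ... | u_1] ∈ R^(3×1). The projector onto W = col(U) is P = U (U^T U)^(-1) U^T.
Compute U^T U =
  [4],
and U^T v = (6).
Solve U^T U · c = U^T v for the coefficients: c = (3/2). The projection is proj_W(v) = U c.
Check: (v - proj_W(v)) · u_1 = 0  (should be 0).
Result: proj_W(v) = (0, -3, 0).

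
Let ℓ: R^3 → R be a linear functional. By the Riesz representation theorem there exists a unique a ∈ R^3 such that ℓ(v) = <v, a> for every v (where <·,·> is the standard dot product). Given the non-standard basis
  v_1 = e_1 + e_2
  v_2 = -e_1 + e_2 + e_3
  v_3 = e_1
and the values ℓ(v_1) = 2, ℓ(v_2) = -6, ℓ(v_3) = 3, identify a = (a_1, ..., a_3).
a = (3, -1, -2)

Write a = (a_1, ..., a_3) in the standard basis. For each basis vector v_i, ℓ(v_i) = <v_i, a> is a linear equation in the a_j's. Collect the n equations into a matrix system V a = ℓ, where row i of V is v_i (expressed in the standard basis). Since V is invertible (lower-triangular with 1s on the diagonal, up to permutation), solve by back-substitution:
  V =
[[1, 1, 0],
 [-1, 1, 1],
 [1, 0, 0]]
  V a = (2, -6, 3)
Solving gives a = (3, -1, -2).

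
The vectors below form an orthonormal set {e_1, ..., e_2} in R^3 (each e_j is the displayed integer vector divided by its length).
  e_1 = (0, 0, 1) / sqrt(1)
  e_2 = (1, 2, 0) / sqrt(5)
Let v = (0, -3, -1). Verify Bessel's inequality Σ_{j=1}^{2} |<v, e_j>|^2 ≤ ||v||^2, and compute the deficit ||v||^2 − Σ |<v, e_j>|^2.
Σ |<v, e_j>|^2 = 41/5; ||v||^2 = 10; deficit = 9/5

Write each e_j = u_j / sqrt(<u_j, u_j>) where u_j is the displayed integer vector. Then <v, e_j> = <v, u_j> / sqrt(<u_j, u_j>), so |<v, e_j>|^2 = <v, u_j>^2 / <u_j, u_j>.
Coefficients: <v, e_1> = -1/sqrt(1), <v, e_2> = -6/sqrt(5).
Square and sum: Σ |<v, e_j>|^2 = 41/5.
Compute ||v||^2 = v·v = 10.
Deficit = 10 − 41/5 = 9/5 ≥ 0, confirming Bessel's inequality. (The deficit equals ||v − Σ <v,e_j> e_j||^2, the squared distance from v to span{e_j}.)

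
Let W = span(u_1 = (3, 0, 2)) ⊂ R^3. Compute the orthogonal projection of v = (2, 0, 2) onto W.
proj_W(v) = (30/13, 0, 20/13)

Set up U = [u_1 | ... | u_1] ∈ R^(3×1). The projector onto W = col(U) is P = U (U^T U)^(-1) U^T.
Compute U^T U =
  [13],
and U^T v = (10).
Solve U^T U · c = U^T v for the coefficients: c = (10/13). The projection is proj_W(v) = U c.
Check: (v - proj_W(v)) · u_1 = 0  (should be 0).
Result: proj_W(v) = (30/13, 0, 20/13).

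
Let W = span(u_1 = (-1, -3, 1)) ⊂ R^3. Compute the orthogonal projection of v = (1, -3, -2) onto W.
proj_W(v) = (-6/11, -18/11, 6/11)

Set up U = [u_1 | ... | u_1] ∈ R^(3×1). The projector onto W = col(U) is P = U (U^T U)^(-1) U^T.
Compute U^T U =
  [11],
and U^T v = (6).
Solve U^T U · c = U^T v for the coefficients: c = (6/11). The projection is proj_W(v) = U c.
Check: (v - proj_W(v)) · u_1 = 0  (should be 0).
Result: proj_W(v) = (-6/11, -18/11, 6/11).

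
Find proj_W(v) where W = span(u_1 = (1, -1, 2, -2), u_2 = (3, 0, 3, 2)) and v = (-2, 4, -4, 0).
proj_W(v) = (-548/195, 218/195, -766/195, 72/65)

Set up U = [u_1 | ... | u_2] ∈ R^(4×2). The projector onto W = col(U) is P = U (U^T U)^(-1) U^T.
Compute U^T U =
  [10, 5]
  [5, 22],
and U^T v = (-14, -18).
Solve U^T U · c = U^T v for the coefficients: c = (-218/195, -22/39). The projection is proj_W(v) = U c.
Check: (v - proj_W(v)) · u_1 = 0  (should be 0).
Check: (v - proj_W(v)) · u_2 = 0  (should be 0).
Result: proj_W(v) = (-548/195, 218/195, -766/195, 72/65).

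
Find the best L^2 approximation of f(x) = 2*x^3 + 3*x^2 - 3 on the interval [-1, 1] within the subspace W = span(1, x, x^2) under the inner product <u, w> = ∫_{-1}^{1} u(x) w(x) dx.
g(x) = 3*x^2 + 6*x/5 - 3

The best approximation g ∈ W is the orthogonal projection of f onto W. Writing g = a_0 + a_1 x + a_2 x^2, the coefficients solve the normal equations G · a = b where
  G_{ij} = <φ_i, φ_j> and b_i = <f, φ_i>, with φ_0 = 1, φ_1 = x, φ_2 = x^2.
G =
  [2, 0, 2/3]
  [0, 2/3, 0]
  [2/3, 0, 2/5],
b = (-4, 4/5, -4/5).
Solving gives a_0 = -3, a_1 = 6/5, a_2 = 3, so
  g(x) = 3*x^2 + 6*x/5 - 3.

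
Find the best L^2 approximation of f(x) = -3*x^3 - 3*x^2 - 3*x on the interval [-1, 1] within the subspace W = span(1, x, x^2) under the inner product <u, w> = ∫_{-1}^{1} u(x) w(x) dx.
g(x) = -3*x^2 - 24*x/5

The best approximation g ∈ W is the orthogonal projection of f onto W. Writing g = a_0 + a_1 x + a_2 x^2, the coefficients solve the normal equations G · a = b where
  G_{ij} = <φ_i, φ_j> and b_i = <f, φ_i>, with φ_0 = 1, φ_1 = x, φ_2 = x^2.
G =
  [2, 0, 2/3]
  [0, 2/3, 0]
  [2/3, 0, 2/5],
b = (-2, -16/5, -6/5).
Solving gives a_0 = 0, a_1 = -24/5, a_2 = -3, so
  g(x) = -3*x^2 - 24*x/5.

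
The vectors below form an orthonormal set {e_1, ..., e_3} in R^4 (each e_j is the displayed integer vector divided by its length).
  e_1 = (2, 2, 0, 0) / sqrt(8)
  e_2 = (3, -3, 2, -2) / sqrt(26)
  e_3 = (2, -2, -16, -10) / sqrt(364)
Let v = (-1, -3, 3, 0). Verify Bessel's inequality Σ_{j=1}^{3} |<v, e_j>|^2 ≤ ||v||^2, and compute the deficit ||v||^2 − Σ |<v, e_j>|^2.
Σ |<v, e_j>|^2 = 132/7; ||v||^2 = 19; deficit = 1/7

Write each e_j = u_j / sqrt(<u_j, u_j>) where u_j is the displayed integer vector. Then <v, e_j> = <v, u_j> / sqrt(<u_j, u_j>), so |<v, e_j>|^2 = <v, u_j>^2 / <u_j, u_j>.
Coefficients: <v, e_1> = -8/sqrt(8), <v, e_2> = 12/sqrt(26), <v, e_3> = -44/sqrt(364).
Square and sum: Σ |<v, e_j>|^2 = 132/7.
Compute ||v||^2 = v·v = 19.
Deficit = 19 − 132/7 = 1/7 ≥ 0, confirming Bessel's inequality. (The deficit equals ||v − Σ <v,e_j> e_j||^2, the squared distance from v to span{e_j}.)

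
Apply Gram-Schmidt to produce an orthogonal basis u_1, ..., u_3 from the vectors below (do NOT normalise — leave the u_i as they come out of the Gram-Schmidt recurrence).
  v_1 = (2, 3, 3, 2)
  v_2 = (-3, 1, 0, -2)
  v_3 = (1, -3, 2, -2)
Orthogonal basis:
  u_1 = (2, 3, 3, 2)
  u_2 = (-32/13, 47/26, 21/26, -19/13)
  u_3 = (74/105, -202/105, 14/5, -212/105)

Apply the Gram-Schmidt recurrence
  u_1 = v_1
  u_i = v_i − Σ_{j<i} ((v_i · u_j) / (u_j · u_j)) · u_j.

Step by step this gives:
  u_1 = (2, 3, 3, 2)
  u_2 = (-32/13, 47/26, 21/26, -19/13)
  u_3 = (74/105, -202/105, 14/5, -212/105)

Orthogonality check:
  u_2 · u_1 = 0 (should be 0)
  u_3 · u_1 = 0 (should be 0)
  u_3 · u_2 = 0 (should be 0)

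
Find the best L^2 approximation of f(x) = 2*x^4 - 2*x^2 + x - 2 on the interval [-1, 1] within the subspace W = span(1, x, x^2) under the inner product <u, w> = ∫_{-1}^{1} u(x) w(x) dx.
g(x) = -2*x^2/7 + x - 76/35

The best approximation g ∈ W is the orthogonal projection of f onto W. Writing g = a_0 + a_1 x + a_2 x^2, the coefficients solve the normal equations G · a = b where
  G_{ij} = <φ_i, φ_j> and b_i = <f, φ_i>, with φ_0 = 1, φ_1 = x, φ_2 = x^2.
G =
  [2, 0, 2/3]
  [0, 2/3, 0]
  [2/3, 0, 2/5],
b = (-68/15, 2/3, -164/105).
Solving gives a_0 = -76/35, a_1 = 1, a_2 = -2/7, so
  g(x) = -2*x^2/7 + x - 76/35.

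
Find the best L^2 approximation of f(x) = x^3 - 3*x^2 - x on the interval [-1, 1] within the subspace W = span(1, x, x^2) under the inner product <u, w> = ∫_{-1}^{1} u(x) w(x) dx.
g(x) = -3*x^2 - 2*x/5

The best approximation g ∈ W is the orthogonal projection of f onto W. Writing g = a_0 + a_1 x + a_2 x^2, the coefficients solve the normal equations G · a = b where
  G_{ij} = <φ_i, φ_j> and b_i = <f, φ_i>, with φ_0 = 1, φ_1 = x, φ_2 = x^2.
G =
  [2, 0, 2/3]
  [0, 2/3, 0]
  [2/3, 0, 2/5],
b = (-2, -4/15, -6/5).
Solving gives a_0 = 0, a_1 = -2/5, a_2 = -3, so
  g(x) = -3*x^2 - 2*x/5.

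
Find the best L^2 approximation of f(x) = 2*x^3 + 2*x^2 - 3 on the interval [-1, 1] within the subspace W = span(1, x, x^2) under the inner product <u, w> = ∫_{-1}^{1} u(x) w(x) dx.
g(x) = 2*x^2 + 6*x/5 - 3

The best approximation g ∈ W is the orthogonal projection of f onto W. Writing g = a_0 + a_1 x + a_2 x^2, the coefficients solve the normal equations G · a = b where
  G_{ij} = <φ_i, φ_j> and b_i = <f, φ_i>, with φ_0 = 1, φ_1 = x, φ_2 = x^2.
G =
  [2, 0, 2/3]
  [0, 2/3, 0]
  [2/3, 0, 2/5],
b = (-14/3, 4/5, -6/5).
Solving gives a_0 = -3, a_1 = 6/5, a_2 = 2, so
  g(x) = 2*x^2 + 6*x/5 - 3.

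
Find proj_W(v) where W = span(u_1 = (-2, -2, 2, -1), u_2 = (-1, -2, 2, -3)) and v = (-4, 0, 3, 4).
proj_W(v) = (-256/65, -20/13, 20/13, 262/65)

Set up U = [u_1 | ... | u_2] ∈ R^(4×2). The projector onto W = col(U) is P = U (U^T U)^(-1) U^T.
Compute U^T U =
  [13, 13]
  [13, 18],
and U^T v = (10, -2).
Solve U^T U · c = U^T v for the coefficients: c = (206/65, -12/5). The projection is proj_W(v) = U c.
Check: (v - proj_W(v)) · u_1 = 0  (should be 0).
Check: (v - proj_W(v)) · u_2 = 0  (should be 0).
Result: proj_W(v) = (-256/65, -20/13, 20/13, 262/65).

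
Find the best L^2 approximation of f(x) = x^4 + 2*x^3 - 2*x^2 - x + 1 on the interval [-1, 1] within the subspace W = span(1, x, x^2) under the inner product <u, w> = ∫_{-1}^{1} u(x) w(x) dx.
g(x) = -8*x^2/7 + x/5 + 32/35

The best approximation g ∈ W is the orthogonal projection of f onto W. Writing g = a_0 + a_1 x + a_2 x^2, the coefficients solve the normal equations G · a = b where
  G_{ij} = <φ_i, φ_j> and b_i = <f, φ_i>, with φ_0 = 1, φ_1 = x, φ_2 = x^2.
G =
  [2, 0, 2/3]
  [0, 2/3, 0]
  [2/3, 0, 2/5],
b = (16/15, 2/15, 16/105).
Solving gives a_0 = 32/35, a_1 = 1/5, a_2 = -8/7, so
  g(x) = -8*x^2/7 + x/5 + 32/35.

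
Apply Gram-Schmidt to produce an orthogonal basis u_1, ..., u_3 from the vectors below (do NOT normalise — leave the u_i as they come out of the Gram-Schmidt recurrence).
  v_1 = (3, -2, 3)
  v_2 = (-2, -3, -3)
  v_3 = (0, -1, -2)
Orthogonal basis:
  u_1 = (3, -2, 3)
  u_2 = (-17/22, -42/11, -39/22)
  u_3 = (345/403, 69/403, -23/31)

Apply the Gram-Schmidt recurrence
  u_1 = v_1
  u_i = v_i − Σ_{j<i} ((v_i · u_j) / (u_j · u_j)) · u_j.

Step by step this gives:
  u_1 = (3, -2, 3)
  u_2 = (-17/22, -42/11, -39/22)
  u_3 = (345/403, 69/403, -23/31)

Orthogonality check:
  u_2 · u_1 = 0 (should be 0)
  u_3 · u_1 = 0 (should be 0)
  u_3 · u_2 = 0 (should be 0)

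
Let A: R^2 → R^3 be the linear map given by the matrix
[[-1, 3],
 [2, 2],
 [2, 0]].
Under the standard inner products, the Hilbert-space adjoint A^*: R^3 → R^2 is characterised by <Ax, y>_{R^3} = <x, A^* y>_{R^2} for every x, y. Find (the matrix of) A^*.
A^* = A^T =
[[-1, 2, 2],
 [3, 2, 0]]

For real matrices with standard dot products, the defining identity <Ax, y> = <x, A^* y> gives (Ax)^T y = x^T (A^*) y, i.e. x^T A^T y = x^T (A^*) y. Since this holds for all x, y, we must have A^* = A^T. Therefore
A^* =
[[-1, 2, 2],
 [3, 2, 0]].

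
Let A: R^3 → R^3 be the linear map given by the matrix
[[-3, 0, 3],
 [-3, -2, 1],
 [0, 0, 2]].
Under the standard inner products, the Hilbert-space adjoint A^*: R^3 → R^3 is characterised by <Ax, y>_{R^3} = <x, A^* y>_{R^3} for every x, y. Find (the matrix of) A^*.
A^* = A^T =
[[-3, -3, 0],
 [0, -2, 0],
 [3, 1, 2]]

For real matrices with standard dot products, the defining identity <Ax, y> = <x, A^* y> gives (Ax)^T y = x^T (A^*) y, i.e. x^T A^T y = x^T (A^*) y. Since this holds for all x, y, we must have A^* = A^T. Therefore
A^* =
[[-3, -3, 0],
 [0, -2, 0],
 [3, 1, 2]].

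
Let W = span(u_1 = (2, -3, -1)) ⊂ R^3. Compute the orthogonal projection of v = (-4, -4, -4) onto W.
proj_W(v) = (8/7, -12/7, -4/7)

Set up U = [u_1 | ... | u_1] ∈ R^(3×1). The projector onto W = col(U) is P = U (U^T U)^(-1) U^T.
Compute U^T U =
  [14],
and U^T v = (8).
Solve U^T U · c = U^T v for the coefficients: c = (4/7). The projection is proj_W(v) = U c.
Check: (v - proj_W(v)) · u_1 = 0  (should be 0).
Result: proj_W(v) = (8/7, -12/7, -4/7).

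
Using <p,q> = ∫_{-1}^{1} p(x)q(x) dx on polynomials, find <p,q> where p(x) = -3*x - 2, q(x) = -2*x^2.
<p,q> = 8/3

Expand the product: p(x)·q(x) = 6*x^3 + 4*x^2.
∫_{-1}^{1} of each monomial x^k gives [2/(k+1) if k even, 0 if k odd]. Integrating term-by-term (or equivalently evaluating the antiderivative F(x) = 3*x^4/2 + 4*x^3/3 at the endpoints):
  F(1) − F(−1) = 17/6 − (1/6) = 8/3.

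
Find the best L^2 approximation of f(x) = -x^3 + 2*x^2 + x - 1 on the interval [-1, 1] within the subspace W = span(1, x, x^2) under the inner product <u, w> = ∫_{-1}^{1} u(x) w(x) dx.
g(x) = 2*x^2 + 2*x/5 - 1

The best approximation g ∈ W is the orthogonal projection of f onto W. Writing g = a_0 + a_1 x + a_2 x^2, the coefficients solve the normal equations G · a = b where
  G_{ij} = <φ_i, φ_j> and b_i = <f, φ_i>, with φ_0 = 1, φ_1 = x, φ_2 = x^2.
G =
  [2, 0, 2/3]
  [0, 2/3, 0]
  [2/3, 0, 2/5],
b = (-2/3, 4/15, 2/15).
Solving gives a_0 = -1, a_1 = 2/5, a_2 = 2, so
  g(x) = 2*x^2 + 2*x/5 - 1.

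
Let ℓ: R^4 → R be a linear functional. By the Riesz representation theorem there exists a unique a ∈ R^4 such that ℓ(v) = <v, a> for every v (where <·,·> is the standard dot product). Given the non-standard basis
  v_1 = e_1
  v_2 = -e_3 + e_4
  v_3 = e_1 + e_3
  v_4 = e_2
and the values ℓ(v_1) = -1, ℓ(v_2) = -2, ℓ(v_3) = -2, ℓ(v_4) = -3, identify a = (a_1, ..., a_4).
a = (-1, -3, -1, -3)

Write a = (a_1, ..., a_4) in the standard basis. For each basis vector v_i, ℓ(v_i) = <v_i, a> is a linear equation in the a_j's. Collect the n equations into a matrix system V a = ℓ, where row i of V is v_i (expressed in the standard basis). Since V is invertible (lower-triangular with 1s on the diagonal, up to permutation), solve by back-substitution:
  V =
[[1, 0, 0, 0],
 [0, 0, -1, 1],
 [1, 0, 1, 0],
 [0, 1, 0, 0]]
  V a = (-1, -2, -2, -3)
Solving gives a = (-1, -3, -1, -3).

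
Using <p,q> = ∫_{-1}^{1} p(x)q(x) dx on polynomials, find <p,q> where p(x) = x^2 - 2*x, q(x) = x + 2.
<p,q> = 0

Expand the product: p(x)·q(x) = x^3 - 4*x.
∫_{-1}^{1} of each monomial x^k gives [2/(k+1) if k even, 0 if k odd]. Integrating term-by-term (or equivalently evaluating the antiderivative F(x) = x^4/4 - 2*x^2 at the endpoints):
  F(1) − F(−1) = -7/4 − (-7/4) = 0.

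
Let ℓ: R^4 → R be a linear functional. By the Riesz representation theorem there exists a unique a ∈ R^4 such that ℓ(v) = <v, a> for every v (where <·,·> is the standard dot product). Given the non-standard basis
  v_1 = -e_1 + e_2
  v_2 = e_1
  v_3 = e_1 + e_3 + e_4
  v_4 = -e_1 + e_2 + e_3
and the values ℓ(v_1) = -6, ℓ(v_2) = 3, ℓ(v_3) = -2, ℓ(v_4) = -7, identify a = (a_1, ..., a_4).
a = (3, -3, -1, -4)

Write a = (a_1, ..., a_4) in the standard basis. For each basis vector v_i, ℓ(v_i) = <v_i, a> is a linear equation in the a_j's. Collect the n equations into a matrix system V a = ℓ, where row i of V is v_i (expressed in the standard basis). Since V is invertible (lower-triangular with 1s on the diagonal, up to permutation), solve by back-substitution:
  V =
[[-1, 1, 0, 0],
 [1, 0, 0, 0],
 [1, 0, 1, 1],
 [-1, 1, 1, 0]]
  V a = (-6, 3, -2, -7)
Solving gives a = (3, -3, -1, -4).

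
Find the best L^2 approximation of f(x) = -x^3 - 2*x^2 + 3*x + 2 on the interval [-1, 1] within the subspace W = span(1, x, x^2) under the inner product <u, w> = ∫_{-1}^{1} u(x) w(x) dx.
g(x) = -2*x^2 + 12*x/5 + 2

The best approximation g ∈ W is the orthogonal projection of f onto W. Writing g = a_0 + a_1 x + a_2 x^2, the coefficients solve the normal equations G · a = b where
  G_{ij} = <φ_i, φ_j> and b_i = <f, φ_i>, with φ_0 = 1, φ_1 = x, φ_2 = x^2.
G =
  [2, 0, 2/3]
  [0, 2/3, 0]
  [2/3, 0, 2/5],
b = (8/3, 8/5, 8/15).
Solving gives a_0 = 2, a_1 = 12/5, a_2 = -2, so
  g(x) = -2*x^2 + 12*x/5 + 2.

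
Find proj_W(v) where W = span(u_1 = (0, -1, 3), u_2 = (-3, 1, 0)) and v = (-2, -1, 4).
proj_W(v) = (-21/11, -8/11, 45/11)

Set up U = [u_1 | ... | u_2] ∈ R^(3×2). The projector onto W = col(U) is P = U (U^T U)^(-1) U^T.
Compute U^T U =
  [10, -1]
  [-1, 10],
and U^T v = (13, 5).
Solve U^T U · c = U^T v for the coefficients: c = (15/11, 7/11). The projection is proj_W(v) = U c.
Check: (v - proj_W(v)) · u_1 = 0  (should be 0).
Check: (v - proj_W(v)) · u_2 = 0  (should be 0).
Result: proj_W(v) = (-21/11, -8/11, 45/11).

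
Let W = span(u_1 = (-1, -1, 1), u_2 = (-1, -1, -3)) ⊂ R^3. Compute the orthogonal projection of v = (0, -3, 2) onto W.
proj_W(v) = (-3/2, -3/2, 2)

Set up U = [u_1 | ... | u_2] ∈ R^(3×2). The projector onto W = col(U) is P = U (U^T U)^(-1) U^T.
Compute U^T U =
  [3, -1]
  [-1, 11],
and U^T v = (5, -3).
Solve U^T U · c = U^T v for the coefficients: c = (13/8, -1/8). The projection is proj_W(v) = U c.
Check: (v - proj_W(v)) · u_1 = 0  (should be 0).
Check: (v - proj_W(v)) · u_2 = 0  (should be 0).
Result: proj_W(v) = (-3/2, -3/2, 2).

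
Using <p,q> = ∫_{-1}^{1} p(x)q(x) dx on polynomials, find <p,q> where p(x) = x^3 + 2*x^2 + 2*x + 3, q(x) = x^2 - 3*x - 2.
<p,q> = -256/15

Expand the product: p(x)·q(x) = x^5 - x^4 - 6*x^3 - 7*x^2 - 13*x - 6.
∫_{-1}^{1} of each monomial x^k gives [2/(k+1) if k even, 0 if k odd]. Integrating term-by-term (or equivalently evaluating the antiderivative F(x) = x^6/6 - x^5/5 - 3*x^4/2 - 7*x^3/3 - 13*x^2/2 - 6*x at the endpoints):
  F(1) − F(−1) = -491/30 − (7/10) = -256/15.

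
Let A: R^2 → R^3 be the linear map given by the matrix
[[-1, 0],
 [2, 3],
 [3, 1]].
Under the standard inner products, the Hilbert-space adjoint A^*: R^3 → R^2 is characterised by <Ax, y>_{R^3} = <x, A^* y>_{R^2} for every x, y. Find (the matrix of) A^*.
A^* = A^T =
[[-1, 2, 3],
 [0, 3, 1]]

For real matrices with standard dot products, the defining identity <Ax, y> = <x, A^* y> gives (Ax)^T y = x^T (A^*) y, i.e. x^T A^T y = x^T (A^*) y. Since this holds for all x, y, we must have A^* = A^T. Therefore
A^* =
[[-1, 2, 3],
 [0, 3, 1]].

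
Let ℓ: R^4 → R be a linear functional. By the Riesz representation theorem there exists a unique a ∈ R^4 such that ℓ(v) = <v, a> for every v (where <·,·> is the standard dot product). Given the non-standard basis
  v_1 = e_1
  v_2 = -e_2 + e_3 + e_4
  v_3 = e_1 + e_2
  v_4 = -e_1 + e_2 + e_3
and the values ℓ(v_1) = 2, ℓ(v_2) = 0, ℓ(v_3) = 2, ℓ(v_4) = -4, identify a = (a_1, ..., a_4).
a = (2, 0, -2, 2)

Write a = (a_1, ..., a_4) in the standard basis. For each basis vector v_i, ℓ(v_i) = <v_i, a> is a linear equation in the a_j's. Collect the n equations into a matrix system V a = ℓ, where row i of V is v_i (expressed in the standard basis). Since V is invertible (lower-triangular with 1s on the diagonal, up to permutation), solve by back-substitution:
  V =
[[1, 0, 0, 0],
 [0, -1, 1, 1],
 [1, 1, 0, 0],
 [-1, 1, 1, 0]]
  V a = (2, 0, 2, -4)
Solving gives a = (2, 0, -2, 2).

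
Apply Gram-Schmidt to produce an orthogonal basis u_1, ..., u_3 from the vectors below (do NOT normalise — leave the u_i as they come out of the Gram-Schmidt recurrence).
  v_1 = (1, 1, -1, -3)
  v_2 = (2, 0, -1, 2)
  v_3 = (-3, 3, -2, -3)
Orthogonal basis:
  u_1 = (1, 1, -1, -3)
  u_2 = (9/4, 1/4, -5/4, 5/4)
  u_3 = (-64/33, 76/33, -24/11, 28/33)

Apply the Gram-Schmidt recurrence
  u_1 = v_1
  u_i = v_i − Σ_{j<i} ((v_i · u_j) / (u_j · u_j)) · u_j.

Step by step this gives:
  u_1 = (1, 1, -1, -3)
  u_2 = (9/4, 1/4, -5/4, 5/4)
  u_3 = (-64/33, 76/33, -24/11, 28/33)

Orthogonality check:
  u_2 · u_1 = 0 (should be 0)
  u_3 · u_1 = 0 (should be 0)
  u_3 · u_2 = 0 (should be 0)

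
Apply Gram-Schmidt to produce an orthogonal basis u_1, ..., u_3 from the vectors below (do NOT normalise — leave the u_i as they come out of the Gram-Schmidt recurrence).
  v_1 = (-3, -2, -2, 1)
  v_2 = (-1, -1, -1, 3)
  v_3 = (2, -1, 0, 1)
Orthogonal basis:
  u_1 = (-3, -2, -2, 1)
  u_2 = (2/3, 1/9, 1/9, 22/9)
  u_3 = (65/58, -81/58, -23/58, -13/58)

Apply the Gram-Schmidt recurrence
  u_1 = v_1
  u_i = v_i − Σ_{j<i} ((v_i · u_j) / (u_j · u_j)) · u_j.

Step by step this gives:
  u_1 = (-3, -2, -2, 1)
  u_2 = (2/3, 1/9, 1/9, 22/9)
  u_3 = (65/58, -81/58, -23/58, -13/58)

Orthogonality check:
  u_2 · u_1 = 0 (should be 0)
  u_3 · u_1 = 0 (should be 0)
  u_3 · u_2 = 0 (should be 0)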